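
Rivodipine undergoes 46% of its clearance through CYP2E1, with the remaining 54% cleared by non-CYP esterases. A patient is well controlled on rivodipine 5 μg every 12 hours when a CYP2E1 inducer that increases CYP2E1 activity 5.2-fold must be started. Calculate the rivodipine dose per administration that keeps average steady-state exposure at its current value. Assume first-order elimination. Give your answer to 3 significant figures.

14.7 μg

The CYP2E1 pathway (46% of clearance) is boosted to 5.2× activity: 0.46 × 5.2 = 2.392.
The remaining 54% of clearance is unaffected.
CL_new/CL_old = 2.392 + 0.54 = 2.932.
To maintain the same steady-state level, dose must scale with clearance: new dose = 5 × 2.932 = 14.7 μg.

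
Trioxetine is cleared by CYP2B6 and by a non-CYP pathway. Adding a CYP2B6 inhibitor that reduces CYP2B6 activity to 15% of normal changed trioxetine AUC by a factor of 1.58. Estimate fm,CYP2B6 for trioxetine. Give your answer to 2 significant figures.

CL'/CL = 1 / 1.58 = 0.6329
0.15·fm + (1 − fm) = 0.6329
fm = (0.6329 − 1) / (0.15 − 1) = 0.43

0.43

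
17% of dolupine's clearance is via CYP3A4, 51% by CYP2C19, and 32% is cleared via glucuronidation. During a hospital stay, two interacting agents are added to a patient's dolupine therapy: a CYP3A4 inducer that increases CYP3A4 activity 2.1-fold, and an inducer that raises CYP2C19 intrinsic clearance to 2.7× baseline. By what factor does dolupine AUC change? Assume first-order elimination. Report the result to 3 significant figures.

0.487

The CYP3A4 pathway (17% of clearance) is boosted to 2.1× activity: 0.17 × 2.1 = 0.357.
The CYP2C19 pathway (51% of clearance) increases to 2.7× activity: 0.51 × 2.7 = 1.377.
The remaining 32% of clearance is unaffected.
Relative clearance = 0.357 + 1.377 + 0.32 = 2.054.
Net AUC ratio = 1 / 2.054 = 0.487.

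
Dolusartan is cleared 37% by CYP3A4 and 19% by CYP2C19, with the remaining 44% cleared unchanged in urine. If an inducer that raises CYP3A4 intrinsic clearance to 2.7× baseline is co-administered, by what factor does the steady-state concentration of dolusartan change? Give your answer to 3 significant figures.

0.614

The CYP3A4 pathway (37% of clearance) is boosted to 2.7× activity: 0.37 × 2.7 = 0.999.
CYP2C19 (19%) and the residual 44% are unaffected.
New clearance relative to baseline: 0.999 + 0.19 + 0.44 = 1.629.
Since steady-state concentration ∝ 1/CL, the ratio is 1 / 1.629 = 0.614.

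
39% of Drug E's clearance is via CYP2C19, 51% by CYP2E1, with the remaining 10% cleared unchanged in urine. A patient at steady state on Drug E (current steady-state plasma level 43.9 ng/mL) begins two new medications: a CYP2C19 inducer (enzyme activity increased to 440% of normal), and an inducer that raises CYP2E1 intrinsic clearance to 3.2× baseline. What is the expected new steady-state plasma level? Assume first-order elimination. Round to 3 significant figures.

The CYP2C19 pathway (39% of clearance) rises to 4.4× activity: 0.39 × 4.4 = 1.716.
The CYP2E1 pathway (51% of clearance) increases to 3.2× activity: 0.51 × 3.2 = 1.632.
Non-CYP routes (10%) are unchanged.
Relative clearance = 1.716 + 1.632 + 0.1 = 3.448.
New steady-state plasma level = 43.9 / 3.448 = 12.7 ng/mL (concentration scales inversely with clearance).

12.7 ng/mL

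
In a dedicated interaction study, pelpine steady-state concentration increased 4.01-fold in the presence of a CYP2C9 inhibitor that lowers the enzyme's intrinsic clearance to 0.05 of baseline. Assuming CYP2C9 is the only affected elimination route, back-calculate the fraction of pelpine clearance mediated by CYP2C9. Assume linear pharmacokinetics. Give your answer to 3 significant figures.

Write x for the fraction cleared via CYP2C9. The observed steady-state concentration change means clearance fell to 1/4.01 = 0.2494 of baseline.
Setting x·0.05 + (1 − x) = 0.2494 and solving: x = (0.2494 − 1)/(0.05 − 1) = 0.790.

0.790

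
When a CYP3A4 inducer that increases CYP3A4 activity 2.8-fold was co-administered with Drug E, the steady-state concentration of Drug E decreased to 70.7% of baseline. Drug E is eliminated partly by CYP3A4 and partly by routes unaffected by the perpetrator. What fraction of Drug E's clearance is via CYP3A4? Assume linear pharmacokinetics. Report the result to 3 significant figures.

0.230

CL'/CL = 1 / 0.707 = 1.414
2.8·fm + (1 − fm) = 1.414
fm = (1.414 − 1) / (2.8 − 1) = 0.230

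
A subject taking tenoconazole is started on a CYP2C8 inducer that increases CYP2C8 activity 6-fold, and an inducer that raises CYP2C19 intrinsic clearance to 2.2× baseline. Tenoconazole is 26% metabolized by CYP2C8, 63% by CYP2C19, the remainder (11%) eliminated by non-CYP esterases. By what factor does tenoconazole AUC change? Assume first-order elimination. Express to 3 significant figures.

The CYP2C8 pathway (26% of clearance) increases to 6× activity: 0.26 × 6 = 1.56.
The CYP2C19 pathway (63% of clearance) is boosted to 2.2× activity: 0.63 × 2.2 = 1.386.
Non-CYP routes (11%) are unchanged.
New clearance relative to baseline: 1.56 + 1.386 + 0.11 = 3.056.
AUC ∝ 1/CL: fold-change = 1 / 3.056 = 0.327.

0.327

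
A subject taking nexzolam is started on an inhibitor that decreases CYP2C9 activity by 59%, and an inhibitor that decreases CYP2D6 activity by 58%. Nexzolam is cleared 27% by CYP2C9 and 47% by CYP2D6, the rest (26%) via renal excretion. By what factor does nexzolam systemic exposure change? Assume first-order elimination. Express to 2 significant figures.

CYP2C9: 0.27 × 0.41 = 0.1107
CYP2D6: 0.47 × 0.42 = 0.1974
Other: 0.26 (unchanged)
New clearance relative to baseline: 0.1107 + 0.1974 + 0.26 = 0.5681.
Net systemic exposure ratio = 1 / 0.5681 = 1.8.

1.8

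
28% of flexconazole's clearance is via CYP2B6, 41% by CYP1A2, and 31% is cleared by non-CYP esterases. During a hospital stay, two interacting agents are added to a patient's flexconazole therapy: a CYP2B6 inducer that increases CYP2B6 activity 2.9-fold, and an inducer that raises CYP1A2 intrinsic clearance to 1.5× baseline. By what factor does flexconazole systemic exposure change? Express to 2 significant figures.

0.58

The CYP2B6 pathway (28% of clearance) rises to 2.9× activity: 0.28 × 2.9 = 0.812.
The CYP1A2 pathway (41% of clearance) increases to 1.5× activity: 0.41 × 1.5 = 0.615.
The remaining 31% of clearance is unaffected.
Relative clearance = 0.812 + 0.615 + 0.31 = 1.737.
Net systemic exposure ratio = 1 / 1.737 = 0.58.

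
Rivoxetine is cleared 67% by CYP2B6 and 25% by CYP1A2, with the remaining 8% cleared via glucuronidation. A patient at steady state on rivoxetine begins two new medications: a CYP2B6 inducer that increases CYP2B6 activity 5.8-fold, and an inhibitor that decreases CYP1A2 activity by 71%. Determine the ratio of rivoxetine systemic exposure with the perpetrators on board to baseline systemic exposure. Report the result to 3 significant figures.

0.248

CYP2B6: 0.67 × 5.8 = 3.886
CYP1A2: 0.25 × 0.29 = 0.0725
Other: 0.08 (unchanged)
Relative clearance = 3.886 + 0.0725 + 0.08 = 4.0385.
Net systemic exposure ratio = 1 / 4.0385 = 0.248.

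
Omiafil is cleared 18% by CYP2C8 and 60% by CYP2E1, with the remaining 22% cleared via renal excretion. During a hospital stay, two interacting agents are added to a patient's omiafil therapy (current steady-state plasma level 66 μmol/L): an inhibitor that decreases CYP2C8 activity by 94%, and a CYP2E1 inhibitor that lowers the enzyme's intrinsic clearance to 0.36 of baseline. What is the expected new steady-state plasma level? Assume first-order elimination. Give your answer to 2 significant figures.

CYP2C8: 0.18 × 0.06 = 0.0108
CYP2E1: 0.6 × 0.36 = 0.216
Other: 0.22 (unchanged)
Relative clearance = 0.0108 + 0.216 + 0.22 = 0.4468.
Steady-state plasma level ∝ 1/CL: new value = 66 / 0.4468 = 1.5 × 10² μmol/L.

1.5 × 10² μmol/L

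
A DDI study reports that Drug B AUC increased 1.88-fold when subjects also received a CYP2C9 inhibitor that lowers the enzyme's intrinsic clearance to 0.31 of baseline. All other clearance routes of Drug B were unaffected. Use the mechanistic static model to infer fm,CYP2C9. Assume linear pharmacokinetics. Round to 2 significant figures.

0.68

CL'/CL = 1 / 1.88 = 0.5319
0.31·fm + (1 − fm) = 0.5319
fm = (0.5319 − 1) / (0.31 − 1) = 0.68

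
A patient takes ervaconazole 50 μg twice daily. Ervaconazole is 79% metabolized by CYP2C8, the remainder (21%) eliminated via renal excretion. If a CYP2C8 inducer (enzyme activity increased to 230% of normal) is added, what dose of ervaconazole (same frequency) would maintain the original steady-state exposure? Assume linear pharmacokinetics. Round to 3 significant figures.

101 μg

The CYP2C8 pathway (79% of clearance) is boosted to 2.3× activity: 0.79 × 2.3 = 1.817.
Non-CYP routes (21%) are unchanged.
Relative clearance = 1.817 + 0.21 = 2.027.
Exposure is unchanged when dose changes in proportion to clearance. New dose = 50 μg × 2.027 = 101 μg.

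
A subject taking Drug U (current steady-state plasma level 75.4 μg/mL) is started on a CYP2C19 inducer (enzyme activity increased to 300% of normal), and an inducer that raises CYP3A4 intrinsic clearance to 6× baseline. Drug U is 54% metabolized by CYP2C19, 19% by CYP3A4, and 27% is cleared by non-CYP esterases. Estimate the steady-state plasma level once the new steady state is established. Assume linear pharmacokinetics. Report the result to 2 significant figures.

25 μg/mL

The CYP2C19 pathway (54% of clearance) increases to 3× activity: 0.54 × 3 = 1.62.
The CYP3A4 pathway (19% of clearance) increases to 6× activity: 0.19 × 6 = 1.14.
Non-CYP routes (27%) are unchanged.
CL_new/CL_old = 1.62 + 1.14 + 0.27 = 3.03.
Steady-state plasma level ∝ 1/CL: new value = 75.4 / 3.03 = 25 μg/mL.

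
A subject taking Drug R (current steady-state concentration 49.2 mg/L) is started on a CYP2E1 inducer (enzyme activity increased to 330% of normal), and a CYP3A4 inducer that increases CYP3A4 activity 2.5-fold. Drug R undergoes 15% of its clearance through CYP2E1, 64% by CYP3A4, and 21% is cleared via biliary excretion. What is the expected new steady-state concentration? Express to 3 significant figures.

CYP2E1: 0.15 × 3.3 = 0.495
CYP3A4: 0.64 × 2.5 = 1.6
Other: 0.21 (unchanged)
New clearance relative to baseline: 0.495 + 1.6 + 0.21 = 2.305.
Steady-state concentration ∝ 1/CL: new value = 49.2 / 2.305 = 21.3 mg/L.

21.3 mg/L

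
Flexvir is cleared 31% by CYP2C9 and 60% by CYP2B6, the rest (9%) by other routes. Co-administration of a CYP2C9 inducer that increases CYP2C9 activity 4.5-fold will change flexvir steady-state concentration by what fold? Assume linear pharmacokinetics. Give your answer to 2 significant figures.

0.48

CYP2C9: 0.31 × 4.5 = 1.395
CYP2B6: 0.6 (unchanged)
Other: 0.09 (unchanged)
Relative clearance = 1.395 + 0.6 + 0.09 = 2.085.
Steady-state concentration ratio = CL_old/CL_new = 1 / 2.085 = 0.48.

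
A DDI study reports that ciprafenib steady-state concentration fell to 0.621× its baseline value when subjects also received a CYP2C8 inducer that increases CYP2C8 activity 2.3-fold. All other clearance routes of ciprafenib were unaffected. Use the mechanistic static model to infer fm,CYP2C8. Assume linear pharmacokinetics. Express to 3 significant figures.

0.469

Call the CYP2C8 fraction fm. After the interaction, CL_new/CL_old = fm × 2.3 + (1 − fm).
Steady-state concentration ratio = 1 / (new CL fraction), so new CL fraction = 1 / 0.621 = 1.61.
fm × 2.3 + 1 − fm = 1.61  ⇒  fm × (2.3 − 1) = 0.6103  ⇒  fm = 0.469.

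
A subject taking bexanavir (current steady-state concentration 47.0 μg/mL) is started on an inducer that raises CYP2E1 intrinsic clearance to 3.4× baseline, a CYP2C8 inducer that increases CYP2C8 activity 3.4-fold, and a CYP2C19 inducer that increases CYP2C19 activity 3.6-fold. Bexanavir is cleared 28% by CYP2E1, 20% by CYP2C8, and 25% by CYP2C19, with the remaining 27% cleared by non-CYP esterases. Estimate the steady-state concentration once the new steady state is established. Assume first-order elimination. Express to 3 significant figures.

CYP2E1: 0.28 × 3.4 = 0.952
CYP2C8: 0.2 × 3.4 = 0.68
CYP2C19: 0.25 × 3.6 = 0.9
Other: 0.27 (unchanged)
Relative clearance = 0.952 + 0.68 + 0.9 + 0.27 = 2.802.
Dividing the baseline by the relative clearance: 47.0 / 2.802 = 16.8 μg/mL.

16.8 μg/mL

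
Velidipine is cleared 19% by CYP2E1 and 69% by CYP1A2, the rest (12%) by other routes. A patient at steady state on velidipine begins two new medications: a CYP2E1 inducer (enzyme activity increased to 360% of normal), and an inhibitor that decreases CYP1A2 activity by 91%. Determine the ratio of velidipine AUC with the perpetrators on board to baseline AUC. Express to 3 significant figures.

1.15

The CYP2E1 pathway (19% of clearance) rises to 3.6× activity: 0.19 × 3.6 = 0.684.
The CYP1A2 pathway (69% of clearance) drops to 0.09× activity: 0.69 × 0.09 = 0.0621.
Non-CYP routes (12%) are unchanged.
New clearance relative to baseline: 0.684 + 0.0621 + 0.12 = 0.8661.
AUC ∝ 1/CL: fold-change = 1 / 0.8661 = 1.15.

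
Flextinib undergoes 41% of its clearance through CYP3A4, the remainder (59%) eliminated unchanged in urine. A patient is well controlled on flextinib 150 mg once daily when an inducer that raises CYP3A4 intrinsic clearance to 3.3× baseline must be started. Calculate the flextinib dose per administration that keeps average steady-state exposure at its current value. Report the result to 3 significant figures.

291 mg

The CYP3A4 pathway (41% of clearance) increases to 3.3× activity: 0.41 × 3.3 = 1.353.
The remaining 59% of clearance is unaffected.
Relative clearance = 1.353 + 0.59 = 1.943.
Css,avg = (dose rate)/CL, so holding Css fixed requires dose ∝ CL: 150 × 1.943 = 291 mg.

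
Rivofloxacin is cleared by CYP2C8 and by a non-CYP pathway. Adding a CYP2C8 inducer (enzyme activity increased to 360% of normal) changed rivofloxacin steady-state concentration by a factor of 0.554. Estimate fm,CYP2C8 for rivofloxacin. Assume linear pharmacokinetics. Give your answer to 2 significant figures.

Let x = fm,CYP2C8. Because steady-state concentration ∝ 1/CL, relative clearance rose to 1/0.554 = 1.805.
Setting x·3.6 + (1 − x) = 1.805 and solving: x = (1.805 − 1)/(3.6 − 1) = 0.31.

0.31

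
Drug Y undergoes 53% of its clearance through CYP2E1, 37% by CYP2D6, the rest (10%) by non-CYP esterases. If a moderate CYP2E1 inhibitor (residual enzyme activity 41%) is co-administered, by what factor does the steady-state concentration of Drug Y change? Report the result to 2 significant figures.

1.5

The CYP2E1 pathway (53% of clearance) is reduced to 0.41× activity: 0.53 × 0.41 = 0.2173.
CYP2D6 (37%) and the residual 10% are unaffected.
New clearance relative to baseline: 0.2173 + 0.37 + 0.1 = 0.6873.
Steady-state concentration is inversely proportional to clearance, so the fold-change is 1 / 0.6873 = 1.5.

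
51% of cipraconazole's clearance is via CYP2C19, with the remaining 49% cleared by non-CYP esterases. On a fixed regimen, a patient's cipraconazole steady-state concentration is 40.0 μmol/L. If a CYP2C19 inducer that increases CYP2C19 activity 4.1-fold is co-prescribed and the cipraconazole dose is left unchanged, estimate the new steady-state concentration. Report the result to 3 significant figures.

CYP2C19: 0.51 × 4.1 = 2.091
Other: 0.49 (unchanged)
Relative clearance = 2.091 + 0.49 = 2.581.
New steady-state concentration = baseline ÷ relative clearance = 40.0 / 2.581 = 15.5 μmol/L.

15.5 μmol/L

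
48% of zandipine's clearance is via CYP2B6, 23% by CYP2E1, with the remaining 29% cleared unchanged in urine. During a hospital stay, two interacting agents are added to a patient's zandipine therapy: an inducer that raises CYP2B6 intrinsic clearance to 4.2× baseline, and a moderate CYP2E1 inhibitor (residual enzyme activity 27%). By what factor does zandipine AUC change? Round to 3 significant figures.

0.422

CYP2B6: 0.48 × 4.2 = 2.016
CYP2E1: 0.23 × 0.27 = 0.0621
Other: 0.29 (unchanged)
Relative clearance = 2.016 + 0.0621 + 0.29 = 2.3681.
Because AUC varies inversely with clearance, the combined effect is 1 / 2.3681 = 0.422.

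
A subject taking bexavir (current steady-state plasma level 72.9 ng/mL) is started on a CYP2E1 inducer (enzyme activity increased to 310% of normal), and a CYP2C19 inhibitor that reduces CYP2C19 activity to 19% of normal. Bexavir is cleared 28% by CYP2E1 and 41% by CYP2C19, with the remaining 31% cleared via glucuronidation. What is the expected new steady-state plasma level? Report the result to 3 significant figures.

The CYP2E1 pathway (28% of clearance) rises to 3.1× activity: 0.28 × 3.1 = 0.868.
The CYP2C19 pathway (41% of clearance) drops to 0.19× activity: 0.41 × 0.19 = 0.0779.
Non-CYP routes (31%) are unchanged.
New clearance relative to baseline: 0.868 + 0.0779 + 0.31 = 1.2559.
Dividing the baseline by the relative clearance: 72.9 / 1.2559 = 58.0 ng/mL.

58.0 ng/mL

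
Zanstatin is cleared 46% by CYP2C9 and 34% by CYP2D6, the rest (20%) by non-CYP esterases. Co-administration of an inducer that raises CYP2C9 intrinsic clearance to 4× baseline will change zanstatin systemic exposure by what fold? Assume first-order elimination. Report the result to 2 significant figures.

0.42

CYP2C9: 0.46 × 4 = 1.84
CYP2D6: 0.34 (unchanged)
Other: 0.2 (unchanged)
Relative clearance = 1.84 + 0.34 + 0.2 = 2.38.
Systemic exposure is inversely proportional to clearance, so the fold-change is 1 / 2.38 = 0.42.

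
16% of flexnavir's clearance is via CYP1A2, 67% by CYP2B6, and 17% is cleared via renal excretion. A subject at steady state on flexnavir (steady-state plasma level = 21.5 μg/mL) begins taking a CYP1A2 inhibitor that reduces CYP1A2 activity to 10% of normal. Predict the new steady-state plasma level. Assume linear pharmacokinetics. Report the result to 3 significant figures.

The CYP1A2 pathway (16% of clearance) drops to 0.1× activity: 0.16 × 0.1 = 0.016.
CYP2B6 (67%) and the residual 17% are unaffected.
Relative clearance = 0.016 + 0.67 + 0.17 = 0.856.
With dosing unchanged, steady-state plasma level scales as 1/CL: 21.5 / 0.856 = 25.1 μg/mL.

25.1 μg/mL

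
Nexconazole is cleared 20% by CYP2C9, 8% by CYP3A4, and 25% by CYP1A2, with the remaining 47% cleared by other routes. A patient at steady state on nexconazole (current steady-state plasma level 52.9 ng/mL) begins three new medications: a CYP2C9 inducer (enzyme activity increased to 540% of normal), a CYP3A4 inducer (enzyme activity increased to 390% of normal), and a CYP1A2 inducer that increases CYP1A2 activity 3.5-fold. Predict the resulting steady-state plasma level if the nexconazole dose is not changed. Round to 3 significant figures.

19.3 ng/mL

The CYP2C9 pathway (20% of clearance) is boosted to 5.4× activity: 0.2 × 5.4 = 1.08.
The CYP3A4 pathway (8% of clearance) is boosted to 3.9× activity: 0.08 × 3.9 = 0.312.
The CYP1A2 pathway (25% of clearance) is boosted to 3.5× activity: 0.25 × 3.5 = 0.875.
Non-CYP routes (47%) are unchanged.
New clearance relative to baseline: 1.08 + 0.312 + 0.875 + 0.47 = 2.737.
Dividing the baseline by the relative clearance: 52.9 / 2.737 = 19.3 ng/mL.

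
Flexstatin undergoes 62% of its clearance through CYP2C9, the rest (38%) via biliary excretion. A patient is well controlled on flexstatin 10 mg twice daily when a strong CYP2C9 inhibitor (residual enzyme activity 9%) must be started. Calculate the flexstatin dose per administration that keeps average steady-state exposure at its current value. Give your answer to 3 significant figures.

4.36 mg

The CYP2C9 pathway (62% of clearance) drops to 0.09× activity: 0.62 × 0.09 = 0.0558.
The remaining 38% of clearance is unaffected.
New clearance relative to baseline: 0.0558 + 0.38 = 0.4358.
Css,avg = (dose rate)/CL, so holding Css fixed requires dose ∝ CL: 10 × 0.4358 = 4.36 mg.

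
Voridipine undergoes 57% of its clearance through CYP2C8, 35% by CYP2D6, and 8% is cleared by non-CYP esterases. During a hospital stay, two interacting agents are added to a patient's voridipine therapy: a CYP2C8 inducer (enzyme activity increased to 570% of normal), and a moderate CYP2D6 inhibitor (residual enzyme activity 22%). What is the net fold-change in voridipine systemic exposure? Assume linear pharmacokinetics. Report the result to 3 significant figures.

The CYP2C8 pathway (57% of clearance) is boosted to 5.7× activity: 0.57 × 5.7 = 3.249.
The CYP2D6 pathway (35% of clearance) is reduced to 0.22× activity: 0.35 × 0.22 = 0.077.
Non-CYP routes (8%) are unchanged.
Relative clearance = 3.249 + 0.077 + 0.08 = 3.406.
Because systemic exposure varies inversely with clearance, the combined effect is 1 / 3.406 = 0.294.

0.294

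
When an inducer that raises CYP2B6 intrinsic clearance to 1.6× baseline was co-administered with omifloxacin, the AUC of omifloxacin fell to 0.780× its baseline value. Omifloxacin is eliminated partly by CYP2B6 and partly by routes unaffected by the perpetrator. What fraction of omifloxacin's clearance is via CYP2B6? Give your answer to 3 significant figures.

Call the CYP2B6 fraction fm. After the interaction, CL_new/CL_old = fm × 1.6 + (1 − fm).
AUC ratio = 1 / (new CL fraction), so new CL fraction = 1 / 0.780 = 1.282.
fm × 1.6 + 1 − fm = 1.282  ⇒  fm × (1.6 − 1) = 0.2821  ⇒  fm = 0.470.

0.470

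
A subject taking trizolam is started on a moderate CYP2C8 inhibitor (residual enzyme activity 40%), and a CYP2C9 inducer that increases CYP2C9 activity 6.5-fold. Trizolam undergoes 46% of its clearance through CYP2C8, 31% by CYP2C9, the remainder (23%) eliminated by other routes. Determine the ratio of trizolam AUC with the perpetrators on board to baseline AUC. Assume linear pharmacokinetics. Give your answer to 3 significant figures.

The CYP2C8 pathway (46% of clearance) drops to 0.4× activity: 0.46 × 0.4 = 0.184.
The CYP2C9 pathway (31% of clearance) is boosted to 6.5× activity: 0.31 × 6.5 = 2.015.
Non-CYP routes (23%) are unchanged.
CL_new/CL_old = 0.184 + 2.015 + 0.23 = 2.429.
Because AUC varies inversely with clearance, the combined effect is 1 / 2.429 = 0.412.

0.412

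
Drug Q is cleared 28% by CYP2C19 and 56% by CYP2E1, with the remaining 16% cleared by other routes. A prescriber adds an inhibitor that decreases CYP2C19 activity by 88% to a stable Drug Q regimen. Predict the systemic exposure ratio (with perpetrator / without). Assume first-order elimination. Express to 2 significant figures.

CYP2C19: 0.28 × 0.12 = 0.0336
CYP2E1: 0.56 (unchanged)
Other: 0.16 (unchanged)
New clearance relative to baseline: 0.0336 + 0.56 + 0.16 = 0.7536.
Since systemic exposure ∝ 1/CL, the ratio is 1 / 0.7536 = 1.3.

1.3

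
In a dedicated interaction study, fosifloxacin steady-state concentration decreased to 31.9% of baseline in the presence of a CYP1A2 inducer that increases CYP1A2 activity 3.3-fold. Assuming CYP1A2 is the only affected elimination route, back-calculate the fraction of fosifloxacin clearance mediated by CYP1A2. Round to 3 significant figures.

0.928

Let x = fm,CYP1A2. Because steady-state concentration ∝ 1/CL, relative clearance rose to 1/0.319 = 3.135.
Setting x·3.3 + (1 − x) = 3.135 and solving: x = (3.135 − 1)/(3.3 − 1) = 0.928.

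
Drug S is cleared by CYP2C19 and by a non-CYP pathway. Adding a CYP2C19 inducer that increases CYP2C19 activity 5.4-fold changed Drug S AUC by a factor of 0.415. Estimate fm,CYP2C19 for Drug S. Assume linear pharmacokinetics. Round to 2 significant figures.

0.32

Let fm be the CYP2C19 fraction. New clearance relative to baseline = fm × 5.4 + (1 − fm).
AUC ratio = 1 / (new CL fraction), so new CL fraction = 1 / 0.415 = 2.41.
fm × 5.4 + 1 − fm = 2.41  ⇒  fm × (5.4 − 1) = 1.41  ⇒  fm = 0.32.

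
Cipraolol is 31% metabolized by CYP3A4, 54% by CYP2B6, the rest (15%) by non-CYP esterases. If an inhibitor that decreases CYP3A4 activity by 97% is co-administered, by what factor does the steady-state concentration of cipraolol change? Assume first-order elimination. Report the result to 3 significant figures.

CYP3A4: 0.31 × 0.03 = 0.0093
CYP2B6: 0.54 (unchanged)
Other: 0.15 (unchanged)
New clearance relative to baseline: 0.0093 + 0.54 + 0.15 = 0.6993.
Steady-state concentration is inversely proportional to clearance, so the fold-change is 1 / 0.6993 = 1.43.

1.43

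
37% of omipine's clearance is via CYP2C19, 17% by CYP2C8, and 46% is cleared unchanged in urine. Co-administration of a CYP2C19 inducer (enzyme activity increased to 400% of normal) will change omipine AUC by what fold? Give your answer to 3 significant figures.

0.474

The CYP2C19 pathway (37% of clearance) is boosted to 4× activity: 0.37 × 4 = 1.48.
CYP2C8 (17%) and the residual 46% are unaffected.
CL_new/CL_old = 1.48 + 0.17 + 0.46 = 2.11.
AUC ratio = CL_old/CL_new = 1 / 2.11 = 0.474.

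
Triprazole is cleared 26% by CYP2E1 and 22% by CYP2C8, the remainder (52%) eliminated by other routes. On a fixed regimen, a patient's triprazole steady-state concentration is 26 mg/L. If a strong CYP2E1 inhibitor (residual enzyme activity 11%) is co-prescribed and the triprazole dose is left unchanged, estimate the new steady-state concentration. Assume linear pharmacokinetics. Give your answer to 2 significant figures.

The CYP2E1 pathway (26% of clearance) falls to 0.11× activity: 0.26 × 0.11 = 0.0286.
CYP2C8 (22%) and the residual 52% are unaffected.
CL_new/CL_old = 0.0286 + 0.22 + 0.52 = 0.7686.
Steady-state concentration ∝ 1/CL, so new value = 26 / 0.7686 = 34 mg/L.

34 mg/L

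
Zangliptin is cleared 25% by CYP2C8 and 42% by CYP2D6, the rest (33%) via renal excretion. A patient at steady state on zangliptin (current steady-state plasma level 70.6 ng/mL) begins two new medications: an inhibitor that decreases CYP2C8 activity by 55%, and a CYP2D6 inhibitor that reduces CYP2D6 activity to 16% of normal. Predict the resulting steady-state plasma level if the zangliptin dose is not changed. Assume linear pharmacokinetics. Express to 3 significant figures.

The CYP2C8 pathway (25% of clearance) falls to 0.45× activity: 0.25 × 0.45 = 0.1125.
The CYP2D6 pathway (42% of clearance) drops to 0.16× activity: 0.42 × 0.16 = 0.0672.
The remaining 33% of clearance is unaffected.
CL_new/CL_old = 0.1125 + 0.0672 + 0.33 = 0.5097.
Steady-state plasma level ∝ 1/CL: new value = 70.6 / 0.5097 = 139 ng/mL.

139 ng/mL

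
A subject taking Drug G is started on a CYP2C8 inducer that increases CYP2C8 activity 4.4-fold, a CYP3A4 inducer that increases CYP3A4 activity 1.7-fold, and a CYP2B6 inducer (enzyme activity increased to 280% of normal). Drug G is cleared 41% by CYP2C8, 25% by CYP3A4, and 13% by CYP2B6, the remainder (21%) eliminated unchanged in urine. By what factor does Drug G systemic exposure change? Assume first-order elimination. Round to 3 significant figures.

0.357

The CYP2C8 pathway (41% of clearance) is boosted to 4.4× activity: 0.41 × 4.4 = 1.804.
The CYP3A4 pathway (25% of clearance) rises to 1.7× activity: 0.25 × 1.7 = 0.425.
The CYP2B6 pathway (13% of clearance) is boosted to 2.8× activity: 0.13 × 2.8 = 0.364.
Non-CYP routes (21%) are unchanged.
CL_new/CL_old = 1.804 + 0.425 + 0.364 + 0.21 = 2.803.
Because systemic exposure varies inversely with clearance, the combined effect is 1 / 2.803 = 0.357.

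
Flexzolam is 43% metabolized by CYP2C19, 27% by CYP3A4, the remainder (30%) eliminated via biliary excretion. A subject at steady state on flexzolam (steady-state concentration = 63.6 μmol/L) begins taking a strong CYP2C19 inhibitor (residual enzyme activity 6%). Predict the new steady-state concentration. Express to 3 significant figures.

107 μmol/L

The CYP2C19 pathway (43% of clearance) falls to 0.06× activity: 0.43 × 0.06 = 0.0258.
CYP3A4 (27%) and the residual 30% are unaffected.
New clearance relative to baseline: 0.0258 + 0.27 + 0.3 = 0.5958.
New steady-state concentration = baseline ÷ relative clearance = 63.6 / 0.5958 = 107 μmol/L.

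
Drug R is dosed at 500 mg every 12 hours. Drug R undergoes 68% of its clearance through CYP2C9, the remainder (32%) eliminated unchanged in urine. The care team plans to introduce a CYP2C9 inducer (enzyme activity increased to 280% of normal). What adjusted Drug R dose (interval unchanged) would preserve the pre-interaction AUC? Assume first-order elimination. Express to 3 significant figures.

1.11 × 10³ mg

The CYP2C9 pathway (68% of clearance) rises to 2.8× activity: 0.68 × 2.8 = 1.904.
Non-CYP routes (32%) are unchanged.
New clearance relative to baseline: 1.904 + 0.32 = 2.224.
Css,avg = (dose rate)/CL, so holding Css fixed requires dose ∝ CL: 500 × 2.224 = 1.11 × 10³ mg.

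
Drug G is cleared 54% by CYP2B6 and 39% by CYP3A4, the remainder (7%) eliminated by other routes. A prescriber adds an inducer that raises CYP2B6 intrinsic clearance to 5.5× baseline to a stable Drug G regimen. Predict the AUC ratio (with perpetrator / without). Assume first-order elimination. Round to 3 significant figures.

CYP2B6: 0.54 × 5.5 = 2.97
CYP3A4: 0.39 (unchanged)
Other: 0.07 (unchanged)
New clearance relative to baseline: 2.97 + 0.39 + 0.07 = 3.43.
Since AUC ∝ 1/CL, the ratio is 1 / 3.43 = 0.292.

0.292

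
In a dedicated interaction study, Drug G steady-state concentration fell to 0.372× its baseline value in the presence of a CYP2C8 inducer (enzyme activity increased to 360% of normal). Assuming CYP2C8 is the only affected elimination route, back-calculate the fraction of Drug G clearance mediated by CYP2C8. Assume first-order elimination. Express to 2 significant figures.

0.65

CL'/CL = 1 / 0.372 = 2.688
3.6·fm + (1 − fm) = 2.688
fm = (2.688 − 1) / (3.6 − 1) = 0.65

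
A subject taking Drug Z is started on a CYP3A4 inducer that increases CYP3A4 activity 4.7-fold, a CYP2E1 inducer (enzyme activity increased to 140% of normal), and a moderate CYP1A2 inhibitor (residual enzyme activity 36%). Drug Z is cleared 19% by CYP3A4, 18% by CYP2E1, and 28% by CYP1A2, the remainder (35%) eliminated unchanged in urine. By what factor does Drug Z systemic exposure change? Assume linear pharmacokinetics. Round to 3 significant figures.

0.627

The CYP3A4 pathway (19% of clearance) is boosted to 4.7× activity: 0.19 × 4.7 = 0.893.
The CYP2E1 pathway (18% of clearance) is boosted to 1.4× activity: 0.18 × 1.4 = 0.252.
The CYP1A2 pathway (28% of clearance) drops to 0.36× activity: 0.28 × 0.36 = 0.1008.
The remaining 35% of clearance is unaffected.
Relative clearance = 0.893 + 0.252 + 0.1008 + 0.35 = 1.5958.
Net systemic exposure ratio = 1 / 1.5958 = 0.627.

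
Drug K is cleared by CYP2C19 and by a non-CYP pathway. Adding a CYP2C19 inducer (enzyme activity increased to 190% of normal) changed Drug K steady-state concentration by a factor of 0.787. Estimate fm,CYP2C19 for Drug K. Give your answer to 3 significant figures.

0.301

Write x for the fraction cleared via CYP2C19. The observed steady-state concentration change means clearance rose to 1/0.787 = 1.271 of baseline.
Setting x·1.9 + (1 − x) = 1.271 and solving: x = (1.271 − 1)/(1.9 − 1) = 0.301.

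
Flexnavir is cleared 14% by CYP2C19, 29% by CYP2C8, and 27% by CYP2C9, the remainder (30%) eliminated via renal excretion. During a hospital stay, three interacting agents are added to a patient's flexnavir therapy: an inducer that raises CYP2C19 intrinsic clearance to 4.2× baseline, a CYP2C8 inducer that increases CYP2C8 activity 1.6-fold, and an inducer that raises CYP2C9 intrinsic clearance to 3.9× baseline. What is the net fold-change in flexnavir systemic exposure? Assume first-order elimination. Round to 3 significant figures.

0.416

The CYP2C19 pathway (14% of clearance) is boosted to 4.2× activity: 0.14 × 4.2 = 0.588.
The CYP2C8 pathway (29% of clearance) rises to 1.6× activity: 0.29 × 1.6 = 0.464.
The CYP2C9 pathway (27% of clearance) increases to 3.9× activity: 0.27 × 3.9 = 1.053.
Non-CYP routes (30%) are unchanged.
CL_new/CL_old = 0.588 + 0.464 + 1.053 + 0.3 = 2.405.
Net systemic exposure ratio = 1 / 2.405 = 0.416.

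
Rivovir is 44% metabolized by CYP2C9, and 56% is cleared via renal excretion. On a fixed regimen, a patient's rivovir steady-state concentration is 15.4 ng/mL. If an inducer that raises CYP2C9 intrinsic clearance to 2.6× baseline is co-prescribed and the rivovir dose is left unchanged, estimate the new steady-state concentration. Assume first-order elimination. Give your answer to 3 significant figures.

The CYP2C9 pathway (44% of clearance) is boosted to 2.6× activity: 0.44 × 2.6 = 1.144.
Non-CYP routes (56%) are unchanged.
New clearance relative to baseline: 1.144 + 0.56 = 1.704.
New steady-state concentration = baseline ÷ relative clearance = 15.4 / 1.704 = 9.04 ng/mL.

9.04 ng/mL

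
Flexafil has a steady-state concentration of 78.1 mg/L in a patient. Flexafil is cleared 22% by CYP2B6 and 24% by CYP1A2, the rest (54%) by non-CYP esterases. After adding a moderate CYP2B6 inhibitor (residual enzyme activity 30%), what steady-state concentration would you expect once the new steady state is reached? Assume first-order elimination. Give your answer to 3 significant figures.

92.3 mg/L

CYP2B6: 0.22 × 0.3 = 0.066
CYP1A2: 0.24 (unchanged)
Other: 0.54 (unchanged)
CL_new/CL_old = 0.066 + 0.24 + 0.54 = 0.846.
Steady-state concentration ∝ 1/CL, so new value = 78.1 / 0.846 = 92.3 mg/L.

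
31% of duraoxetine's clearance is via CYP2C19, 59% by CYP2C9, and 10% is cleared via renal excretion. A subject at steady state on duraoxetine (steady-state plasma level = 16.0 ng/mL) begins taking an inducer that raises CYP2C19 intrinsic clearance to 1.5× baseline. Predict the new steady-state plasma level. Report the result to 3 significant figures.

The CYP2C19 pathway (31% of clearance) rises to 1.5× activity: 0.31 × 1.5 = 0.465.
CYP2C9 (59%) and the residual 10% are unaffected.
CL_new/CL_old = 0.465 + 0.59 + 0.1 = 1.155.
New steady-state plasma level = baseline ÷ relative clearance = 16.0 / 1.155 = 13.9 ng/mL.

13.9 ng/mL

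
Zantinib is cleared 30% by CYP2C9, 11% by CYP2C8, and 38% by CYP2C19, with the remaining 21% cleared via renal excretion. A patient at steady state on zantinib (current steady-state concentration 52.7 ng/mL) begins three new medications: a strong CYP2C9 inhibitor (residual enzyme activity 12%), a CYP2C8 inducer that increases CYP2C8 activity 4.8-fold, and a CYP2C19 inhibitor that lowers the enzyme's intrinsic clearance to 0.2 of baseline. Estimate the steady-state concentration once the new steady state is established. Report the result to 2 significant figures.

The CYP2C9 pathway (30% of clearance) drops to 0.12× activity: 0.3 × 0.12 = 0.036.
The CYP2C8 pathway (11% of clearance) is boosted to 4.8× activity: 0.11 × 4.8 = 0.528.
The CYP2C19 pathway (38% of clearance) falls to 0.2× activity: 0.38 × 0.2 = 0.076.
The remaining 21% of clearance is unaffected.
New clearance relative to baseline: 0.036 + 0.528 + 0.076 + 0.21 = 0.85.
New steady-state concentration = 52.7 / 0.85 = 62 ng/mL (concentration scales inversely with clearance).

62 ng/mL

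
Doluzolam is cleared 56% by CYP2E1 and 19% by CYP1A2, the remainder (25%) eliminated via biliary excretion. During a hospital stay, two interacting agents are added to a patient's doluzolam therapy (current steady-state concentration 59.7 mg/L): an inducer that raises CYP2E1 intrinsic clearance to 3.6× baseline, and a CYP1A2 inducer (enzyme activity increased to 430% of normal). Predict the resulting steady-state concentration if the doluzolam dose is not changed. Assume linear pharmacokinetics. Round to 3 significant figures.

The CYP2E1 pathway (56% of clearance) increases to 3.6× activity: 0.56 × 3.6 = 2.016.
The CYP1A2 pathway (19% of clearance) is boosted to 4.3× activity: 0.19 × 4.3 = 0.817.
The remaining 25% of clearance is unaffected.
New clearance relative to baseline: 2.016 + 0.817 + 0.25 = 3.083.
Steady-state concentration ∝ 1/CL: new value = 59.7 / 3.083 = 19.4 mg/L.

19.4 mg/L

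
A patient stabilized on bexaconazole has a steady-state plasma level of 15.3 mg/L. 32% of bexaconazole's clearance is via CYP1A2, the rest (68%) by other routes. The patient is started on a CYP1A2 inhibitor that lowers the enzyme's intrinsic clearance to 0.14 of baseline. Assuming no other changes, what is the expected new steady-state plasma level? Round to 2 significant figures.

21 mg/L

The CYP1A2 pathway (32% of clearance) drops to 0.14× activity: 0.32 × 0.14 = 0.0448.
The remaining 68% of clearance is unaffected.
Relative clearance = 0.0448 + 0.68 = 0.7248.
With dosing unchanged, steady-state plasma level scales as 1/CL: 15.3 / 0.7248 = 21 mg/L.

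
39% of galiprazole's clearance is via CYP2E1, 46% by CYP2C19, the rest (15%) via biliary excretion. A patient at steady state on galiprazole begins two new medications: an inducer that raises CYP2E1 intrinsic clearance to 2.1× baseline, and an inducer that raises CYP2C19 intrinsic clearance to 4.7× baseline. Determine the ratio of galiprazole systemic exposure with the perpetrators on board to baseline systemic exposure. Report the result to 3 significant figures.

0.319

The CYP2E1 pathway (39% of clearance) rises to 2.1× activity: 0.39 × 2.1 = 0.819.
The CYP2C19 pathway (46% of clearance) increases to 4.7× activity: 0.46 × 4.7 = 2.162.
The remaining 15% of clearance is unaffected.
New clearance relative to baseline: 0.819 + 2.162 + 0.15 = 3.131.
Systemic exposure ∝ 1/CL: fold-change = 1 / 3.131 = 0.319.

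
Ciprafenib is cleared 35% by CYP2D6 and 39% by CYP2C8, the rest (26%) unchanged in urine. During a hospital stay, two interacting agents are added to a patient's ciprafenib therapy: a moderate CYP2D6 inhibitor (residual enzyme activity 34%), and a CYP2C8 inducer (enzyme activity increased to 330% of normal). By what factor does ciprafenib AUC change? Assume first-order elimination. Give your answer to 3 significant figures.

0.600

The CYP2D6 pathway (35% of clearance) drops to 0.34× activity: 0.35 × 0.34 = 0.119.
The CYP2C8 pathway (39% of clearance) increases to 3.3× activity: 0.39 × 3.3 = 1.287.
The remaining 26% of clearance is unaffected.
Relative clearance = 0.119 + 1.287 + 0.26 = 1.666.
Because AUC varies inversely with clearance, the combined effect is 1 / 1.666 = 0.600.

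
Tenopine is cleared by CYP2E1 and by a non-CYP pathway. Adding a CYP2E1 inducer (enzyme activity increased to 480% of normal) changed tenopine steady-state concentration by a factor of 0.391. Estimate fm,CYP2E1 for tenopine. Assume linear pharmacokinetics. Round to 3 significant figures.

CL'/CL = 1 / 0.391 = 2.558
4.8·fm + (1 − fm) = 2.558
fm = (2.558 − 1) / (4.8 − 1) = 0.410

0.410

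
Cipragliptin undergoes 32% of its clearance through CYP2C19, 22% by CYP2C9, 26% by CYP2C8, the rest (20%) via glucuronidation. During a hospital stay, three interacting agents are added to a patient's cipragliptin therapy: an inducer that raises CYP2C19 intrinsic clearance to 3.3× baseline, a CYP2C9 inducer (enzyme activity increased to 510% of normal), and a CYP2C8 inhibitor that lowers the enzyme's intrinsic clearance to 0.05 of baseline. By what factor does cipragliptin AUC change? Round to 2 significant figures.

The CYP2C19 pathway (32% of clearance) increases to 3.3× activity: 0.32 × 3.3 = 1.056.
The CYP2C9 pathway (22% of clearance) increases to 5.1× activity: 0.22 × 5.1 = 1.122.
The CYP2C8 pathway (26% of clearance) drops to 0.05× activity: 0.26 × 0.05 = 0.013.
Non-CYP routes (20%) are unchanged.
New clearance relative to baseline: 1.056 + 1.122 + 0.013 + 0.2 = 2.391.
AUC ∝ 1/CL: fold-change = 1 / 2.391 = 0.42.

0.42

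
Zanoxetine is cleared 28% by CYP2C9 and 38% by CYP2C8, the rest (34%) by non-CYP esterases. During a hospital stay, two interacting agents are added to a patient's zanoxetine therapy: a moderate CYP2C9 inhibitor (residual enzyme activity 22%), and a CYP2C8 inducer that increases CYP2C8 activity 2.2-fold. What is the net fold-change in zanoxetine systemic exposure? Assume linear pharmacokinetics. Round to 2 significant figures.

The CYP2C9 pathway (28% of clearance) is reduced to 0.22× activity: 0.28 × 0.22 = 0.0616.
The CYP2C8 pathway (38% of clearance) is boosted to 2.2× activity: 0.38 × 2.2 = 0.836.
The remaining 34% of clearance is unaffected.
New clearance relative to baseline: 0.0616 + 0.836 + 0.34 = 1.2376.
Systemic exposure ∝ 1/CL: fold-change = 1 / 1.2376 = 0.81.

0.81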